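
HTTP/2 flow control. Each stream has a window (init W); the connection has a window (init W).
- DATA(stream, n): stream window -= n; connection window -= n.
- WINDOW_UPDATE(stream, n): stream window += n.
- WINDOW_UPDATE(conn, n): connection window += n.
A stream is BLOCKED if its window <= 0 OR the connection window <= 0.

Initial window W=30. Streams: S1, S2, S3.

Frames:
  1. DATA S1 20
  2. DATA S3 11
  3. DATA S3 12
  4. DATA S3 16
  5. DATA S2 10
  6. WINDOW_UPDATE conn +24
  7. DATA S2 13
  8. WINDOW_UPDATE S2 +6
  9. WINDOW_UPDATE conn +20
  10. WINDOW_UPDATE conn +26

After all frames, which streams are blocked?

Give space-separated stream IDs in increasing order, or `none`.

Answer: S3

Derivation:
Op 1: conn=10 S1=10 S2=30 S3=30 blocked=[]
Op 2: conn=-1 S1=10 S2=30 S3=19 blocked=[1, 2, 3]
Op 3: conn=-13 S1=10 S2=30 S3=7 blocked=[1, 2, 3]
Op 4: conn=-29 S1=10 S2=30 S3=-9 blocked=[1, 2, 3]
Op 5: conn=-39 S1=10 S2=20 S3=-9 blocked=[1, 2, 3]
Op 6: conn=-15 S1=10 S2=20 S3=-9 blocked=[1, 2, 3]
Op 7: conn=-28 S1=10 S2=7 S3=-9 blocked=[1, 2, 3]
Op 8: conn=-28 S1=10 S2=13 S3=-9 blocked=[1, 2, 3]
Op 9: conn=-8 S1=10 S2=13 S3=-9 blocked=[1, 2, 3]
Op 10: conn=18 S1=10 S2=13 S3=-9 blocked=[3]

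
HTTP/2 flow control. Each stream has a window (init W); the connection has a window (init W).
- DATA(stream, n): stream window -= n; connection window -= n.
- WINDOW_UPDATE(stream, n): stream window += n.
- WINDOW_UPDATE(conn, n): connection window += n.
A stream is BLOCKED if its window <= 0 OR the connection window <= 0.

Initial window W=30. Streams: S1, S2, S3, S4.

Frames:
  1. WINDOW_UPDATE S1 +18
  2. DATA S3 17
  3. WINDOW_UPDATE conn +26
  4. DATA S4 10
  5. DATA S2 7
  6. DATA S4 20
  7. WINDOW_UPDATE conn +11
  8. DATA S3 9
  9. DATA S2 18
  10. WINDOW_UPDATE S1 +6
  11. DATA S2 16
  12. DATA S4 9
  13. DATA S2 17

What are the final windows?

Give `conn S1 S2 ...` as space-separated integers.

Op 1: conn=30 S1=48 S2=30 S3=30 S4=30 blocked=[]
Op 2: conn=13 S1=48 S2=30 S3=13 S4=30 blocked=[]
Op 3: conn=39 S1=48 S2=30 S3=13 S4=30 blocked=[]
Op 4: conn=29 S1=48 S2=30 S3=13 S4=20 blocked=[]
Op 5: conn=22 S1=48 S2=23 S3=13 S4=20 blocked=[]
Op 6: conn=2 S1=48 S2=23 S3=13 S4=0 blocked=[4]
Op 7: conn=13 S1=48 S2=23 S3=13 S4=0 blocked=[4]
Op 8: conn=4 S1=48 S2=23 S3=4 S4=0 blocked=[4]
Op 9: conn=-14 S1=48 S2=5 S3=4 S4=0 blocked=[1, 2, 3, 4]
Op 10: conn=-14 S1=54 S2=5 S3=4 S4=0 blocked=[1, 2, 3, 4]
Op 11: conn=-30 S1=54 S2=-11 S3=4 S4=0 blocked=[1, 2, 3, 4]
Op 12: conn=-39 S1=54 S2=-11 S3=4 S4=-9 blocked=[1, 2, 3, 4]
Op 13: conn=-56 S1=54 S2=-28 S3=4 S4=-9 blocked=[1, 2, 3, 4]

Answer: -56 54 -28 4 -9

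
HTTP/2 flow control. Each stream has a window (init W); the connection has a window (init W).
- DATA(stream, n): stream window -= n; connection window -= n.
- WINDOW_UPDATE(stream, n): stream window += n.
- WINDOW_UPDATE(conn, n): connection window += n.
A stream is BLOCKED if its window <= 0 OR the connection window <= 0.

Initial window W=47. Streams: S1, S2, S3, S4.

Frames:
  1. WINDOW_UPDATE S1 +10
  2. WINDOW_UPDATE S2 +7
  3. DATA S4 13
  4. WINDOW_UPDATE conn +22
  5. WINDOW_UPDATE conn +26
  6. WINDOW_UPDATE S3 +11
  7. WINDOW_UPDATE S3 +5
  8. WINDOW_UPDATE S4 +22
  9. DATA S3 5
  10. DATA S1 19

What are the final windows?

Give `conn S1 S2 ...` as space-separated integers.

Op 1: conn=47 S1=57 S2=47 S3=47 S4=47 blocked=[]
Op 2: conn=47 S1=57 S2=54 S3=47 S4=47 blocked=[]
Op 3: conn=34 S1=57 S2=54 S3=47 S4=34 blocked=[]
Op 4: conn=56 S1=57 S2=54 S3=47 S4=34 blocked=[]
Op 5: conn=82 S1=57 S2=54 S3=47 S4=34 blocked=[]
Op 6: conn=82 S1=57 S2=54 S3=58 S4=34 blocked=[]
Op 7: conn=82 S1=57 S2=54 S3=63 S4=34 blocked=[]
Op 8: conn=82 S1=57 S2=54 S3=63 S4=56 blocked=[]
Op 9: conn=77 S1=57 S2=54 S3=58 S4=56 blocked=[]
Op 10: conn=58 S1=38 S2=54 S3=58 S4=56 blocked=[]

Answer: 58 38 54 58 56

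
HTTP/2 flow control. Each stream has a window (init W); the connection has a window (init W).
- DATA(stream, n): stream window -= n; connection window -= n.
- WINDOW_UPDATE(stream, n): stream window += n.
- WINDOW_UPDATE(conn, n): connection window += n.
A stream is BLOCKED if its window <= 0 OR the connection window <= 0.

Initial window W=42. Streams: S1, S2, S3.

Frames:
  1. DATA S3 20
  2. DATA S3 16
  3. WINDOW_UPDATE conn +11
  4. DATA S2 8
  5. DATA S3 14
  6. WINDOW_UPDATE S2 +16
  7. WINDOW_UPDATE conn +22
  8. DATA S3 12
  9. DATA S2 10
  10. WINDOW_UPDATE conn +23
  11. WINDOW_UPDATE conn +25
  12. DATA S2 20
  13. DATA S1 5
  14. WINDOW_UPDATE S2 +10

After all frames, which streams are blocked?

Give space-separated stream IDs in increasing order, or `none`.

Answer: S3

Derivation:
Op 1: conn=22 S1=42 S2=42 S3=22 blocked=[]
Op 2: conn=6 S1=42 S2=42 S3=6 blocked=[]
Op 3: conn=17 S1=42 S2=42 S3=6 blocked=[]
Op 4: conn=9 S1=42 S2=34 S3=6 blocked=[]
Op 5: conn=-5 S1=42 S2=34 S3=-8 blocked=[1, 2, 3]
Op 6: conn=-5 S1=42 S2=50 S3=-8 blocked=[1, 2, 3]
Op 7: conn=17 S1=42 S2=50 S3=-8 blocked=[3]
Op 8: conn=5 S1=42 S2=50 S3=-20 blocked=[3]
Op 9: conn=-5 S1=42 S2=40 S3=-20 blocked=[1, 2, 3]
Op 10: conn=18 S1=42 S2=40 S3=-20 blocked=[3]
Op 11: conn=43 S1=42 S2=40 S3=-20 blocked=[3]
Op 12: conn=23 S1=42 S2=20 S3=-20 blocked=[3]
Op 13: conn=18 S1=37 S2=20 S3=-20 blocked=[3]
Op 14: conn=18 S1=37 S2=30 S3=-20 blocked=[3]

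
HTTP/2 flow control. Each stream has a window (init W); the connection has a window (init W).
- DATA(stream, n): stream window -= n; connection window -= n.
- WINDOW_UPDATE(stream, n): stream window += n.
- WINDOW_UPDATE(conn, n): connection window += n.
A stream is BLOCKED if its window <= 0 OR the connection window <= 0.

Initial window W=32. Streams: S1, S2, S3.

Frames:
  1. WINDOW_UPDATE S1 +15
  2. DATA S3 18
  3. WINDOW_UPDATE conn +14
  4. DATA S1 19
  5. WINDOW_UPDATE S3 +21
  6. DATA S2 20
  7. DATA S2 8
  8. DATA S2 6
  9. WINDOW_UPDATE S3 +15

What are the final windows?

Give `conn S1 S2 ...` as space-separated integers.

Op 1: conn=32 S1=47 S2=32 S3=32 blocked=[]
Op 2: conn=14 S1=47 S2=32 S3=14 blocked=[]
Op 3: conn=28 S1=47 S2=32 S3=14 blocked=[]
Op 4: conn=9 S1=28 S2=32 S3=14 blocked=[]
Op 5: conn=9 S1=28 S2=32 S3=35 blocked=[]
Op 6: conn=-11 S1=28 S2=12 S3=35 blocked=[1, 2, 3]
Op 7: conn=-19 S1=28 S2=4 S3=35 blocked=[1, 2, 3]
Op 8: conn=-25 S1=28 S2=-2 S3=35 blocked=[1, 2, 3]
Op 9: conn=-25 S1=28 S2=-2 S3=50 blocked=[1, 2, 3]

Answer: -25 28 -2 50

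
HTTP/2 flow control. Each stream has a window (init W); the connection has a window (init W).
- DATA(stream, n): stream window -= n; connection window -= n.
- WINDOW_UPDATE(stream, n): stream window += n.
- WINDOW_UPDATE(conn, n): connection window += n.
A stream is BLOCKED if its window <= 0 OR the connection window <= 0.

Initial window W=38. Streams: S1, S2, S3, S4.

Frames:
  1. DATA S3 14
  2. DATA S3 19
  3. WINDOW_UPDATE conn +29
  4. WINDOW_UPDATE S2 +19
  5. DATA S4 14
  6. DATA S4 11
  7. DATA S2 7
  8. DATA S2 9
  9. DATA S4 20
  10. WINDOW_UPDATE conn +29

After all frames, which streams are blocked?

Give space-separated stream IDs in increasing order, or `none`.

Op 1: conn=24 S1=38 S2=38 S3=24 S4=38 blocked=[]
Op 2: conn=5 S1=38 S2=38 S3=5 S4=38 blocked=[]
Op 3: conn=34 S1=38 S2=38 S3=5 S4=38 blocked=[]
Op 4: conn=34 S1=38 S2=57 S3=5 S4=38 blocked=[]
Op 5: conn=20 S1=38 S2=57 S3=5 S4=24 blocked=[]
Op 6: conn=9 S1=38 S2=57 S3=5 S4=13 blocked=[]
Op 7: conn=2 S1=38 S2=50 S3=5 S4=13 blocked=[]
Op 8: conn=-7 S1=38 S2=41 S3=5 S4=13 blocked=[1, 2, 3, 4]
Op 9: conn=-27 S1=38 S2=41 S3=5 S4=-7 blocked=[1, 2, 3, 4]
Op 10: conn=2 S1=38 S2=41 S3=5 S4=-7 blocked=[4]

Answer: S4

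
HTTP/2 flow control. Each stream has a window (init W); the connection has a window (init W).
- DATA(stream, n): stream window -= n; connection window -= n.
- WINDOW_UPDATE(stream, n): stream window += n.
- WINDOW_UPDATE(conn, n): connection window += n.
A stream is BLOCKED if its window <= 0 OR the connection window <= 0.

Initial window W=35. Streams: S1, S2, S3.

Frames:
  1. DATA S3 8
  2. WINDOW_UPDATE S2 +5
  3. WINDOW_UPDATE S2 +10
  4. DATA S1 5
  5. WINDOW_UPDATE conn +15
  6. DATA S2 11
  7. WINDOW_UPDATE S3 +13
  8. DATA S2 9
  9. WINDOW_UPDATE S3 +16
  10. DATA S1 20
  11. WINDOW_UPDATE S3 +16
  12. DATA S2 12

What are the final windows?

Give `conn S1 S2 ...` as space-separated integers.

Answer: -15 10 18 72

Derivation:
Op 1: conn=27 S1=35 S2=35 S3=27 blocked=[]
Op 2: conn=27 S1=35 S2=40 S3=27 blocked=[]
Op 3: conn=27 S1=35 S2=50 S3=27 blocked=[]
Op 4: conn=22 S1=30 S2=50 S3=27 blocked=[]
Op 5: conn=37 S1=30 S2=50 S3=27 blocked=[]
Op 6: conn=26 S1=30 S2=39 S3=27 blocked=[]
Op 7: conn=26 S1=30 S2=39 S3=40 blocked=[]
Op 8: conn=17 S1=30 S2=30 S3=40 blocked=[]
Op 9: conn=17 S1=30 S2=30 S3=56 blocked=[]
Op 10: conn=-3 S1=10 S2=30 S3=56 blocked=[1, 2, 3]
Op 11: conn=-3 S1=10 S2=30 S3=72 blocked=[1, 2, 3]
Op 12: conn=-15 S1=10 S2=18 S3=72 blocked=[1, 2, 3]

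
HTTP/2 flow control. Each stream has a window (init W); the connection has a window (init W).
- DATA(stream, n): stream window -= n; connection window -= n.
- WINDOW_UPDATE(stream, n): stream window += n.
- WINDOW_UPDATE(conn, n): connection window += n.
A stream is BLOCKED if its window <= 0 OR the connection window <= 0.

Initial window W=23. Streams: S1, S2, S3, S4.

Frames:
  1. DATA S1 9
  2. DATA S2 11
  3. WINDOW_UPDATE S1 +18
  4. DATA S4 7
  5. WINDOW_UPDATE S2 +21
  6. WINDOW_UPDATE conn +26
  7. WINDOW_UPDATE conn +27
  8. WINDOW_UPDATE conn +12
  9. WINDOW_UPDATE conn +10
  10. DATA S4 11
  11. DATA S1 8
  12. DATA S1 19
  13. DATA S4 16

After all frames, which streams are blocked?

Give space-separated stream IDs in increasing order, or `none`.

Answer: S4

Derivation:
Op 1: conn=14 S1=14 S2=23 S3=23 S4=23 blocked=[]
Op 2: conn=3 S1=14 S2=12 S3=23 S4=23 blocked=[]
Op 3: conn=3 S1=32 S2=12 S3=23 S4=23 blocked=[]
Op 4: conn=-4 S1=32 S2=12 S3=23 S4=16 blocked=[1, 2, 3, 4]
Op 5: conn=-4 S1=32 S2=33 S3=23 S4=16 blocked=[1, 2, 3, 4]
Op 6: conn=22 S1=32 S2=33 S3=23 S4=16 blocked=[]
Op 7: conn=49 S1=32 S2=33 S3=23 S4=16 blocked=[]
Op 8: conn=61 S1=32 S2=33 S3=23 S4=16 blocked=[]
Op 9: conn=71 S1=32 S2=33 S3=23 S4=16 blocked=[]
Op 10: conn=60 S1=32 S2=33 S3=23 S4=5 blocked=[]
Op 11: conn=52 S1=24 S2=33 S3=23 S4=5 blocked=[]
Op 12: conn=33 S1=5 S2=33 S3=23 S4=5 blocked=[]
Op 13: conn=17 S1=5 S2=33 S3=23 S4=-11 blocked=[4]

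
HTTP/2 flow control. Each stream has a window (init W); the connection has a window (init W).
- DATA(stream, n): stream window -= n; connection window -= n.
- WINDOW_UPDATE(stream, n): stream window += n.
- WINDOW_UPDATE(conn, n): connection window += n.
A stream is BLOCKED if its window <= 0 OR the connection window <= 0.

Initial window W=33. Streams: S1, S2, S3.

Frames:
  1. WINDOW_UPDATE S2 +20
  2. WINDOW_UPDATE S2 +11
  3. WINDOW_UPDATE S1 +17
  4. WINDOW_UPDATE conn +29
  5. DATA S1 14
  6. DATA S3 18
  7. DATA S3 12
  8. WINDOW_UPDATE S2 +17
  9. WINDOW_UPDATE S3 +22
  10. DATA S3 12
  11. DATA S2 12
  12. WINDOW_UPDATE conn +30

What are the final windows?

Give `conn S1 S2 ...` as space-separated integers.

Op 1: conn=33 S1=33 S2=53 S3=33 blocked=[]
Op 2: conn=33 S1=33 S2=64 S3=33 blocked=[]
Op 3: conn=33 S1=50 S2=64 S3=33 blocked=[]
Op 4: conn=62 S1=50 S2=64 S3=33 blocked=[]
Op 5: conn=48 S1=36 S2=64 S3=33 blocked=[]
Op 6: conn=30 S1=36 S2=64 S3=15 blocked=[]
Op 7: conn=18 S1=36 S2=64 S3=3 blocked=[]
Op 8: conn=18 S1=36 S2=81 S3=3 blocked=[]
Op 9: conn=18 S1=36 S2=81 S3=25 blocked=[]
Op 10: conn=6 S1=36 S2=81 S3=13 blocked=[]
Op 11: conn=-6 S1=36 S2=69 S3=13 blocked=[1, 2, 3]
Op 12: conn=24 S1=36 S2=69 S3=13 blocked=[]

Answer: 24 36 69 13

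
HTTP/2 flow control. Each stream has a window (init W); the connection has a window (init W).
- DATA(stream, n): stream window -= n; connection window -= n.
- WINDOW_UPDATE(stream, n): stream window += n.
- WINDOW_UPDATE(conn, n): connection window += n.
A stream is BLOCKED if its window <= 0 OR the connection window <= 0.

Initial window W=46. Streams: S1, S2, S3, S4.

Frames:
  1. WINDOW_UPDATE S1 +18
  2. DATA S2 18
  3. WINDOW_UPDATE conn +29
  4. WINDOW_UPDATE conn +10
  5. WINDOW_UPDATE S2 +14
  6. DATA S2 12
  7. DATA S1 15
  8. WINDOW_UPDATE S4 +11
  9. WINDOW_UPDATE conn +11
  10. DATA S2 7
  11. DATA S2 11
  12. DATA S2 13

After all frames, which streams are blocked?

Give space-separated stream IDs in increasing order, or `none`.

Op 1: conn=46 S1=64 S2=46 S3=46 S4=46 blocked=[]
Op 2: conn=28 S1=64 S2=28 S3=46 S4=46 blocked=[]
Op 3: conn=57 S1=64 S2=28 S3=46 S4=46 blocked=[]
Op 4: conn=67 S1=64 S2=28 S3=46 S4=46 blocked=[]
Op 5: conn=67 S1=64 S2=42 S3=46 S4=46 blocked=[]
Op 6: conn=55 S1=64 S2=30 S3=46 S4=46 blocked=[]
Op 7: conn=40 S1=49 S2=30 S3=46 S4=46 blocked=[]
Op 8: conn=40 S1=49 S2=30 S3=46 S4=57 blocked=[]
Op 9: conn=51 S1=49 S2=30 S3=46 S4=57 blocked=[]
Op 10: conn=44 S1=49 S2=23 S3=46 S4=57 blocked=[]
Op 11: conn=33 S1=49 S2=12 S3=46 S4=57 blocked=[]
Op 12: conn=20 S1=49 S2=-1 S3=46 S4=57 blocked=[2]

Answer: S2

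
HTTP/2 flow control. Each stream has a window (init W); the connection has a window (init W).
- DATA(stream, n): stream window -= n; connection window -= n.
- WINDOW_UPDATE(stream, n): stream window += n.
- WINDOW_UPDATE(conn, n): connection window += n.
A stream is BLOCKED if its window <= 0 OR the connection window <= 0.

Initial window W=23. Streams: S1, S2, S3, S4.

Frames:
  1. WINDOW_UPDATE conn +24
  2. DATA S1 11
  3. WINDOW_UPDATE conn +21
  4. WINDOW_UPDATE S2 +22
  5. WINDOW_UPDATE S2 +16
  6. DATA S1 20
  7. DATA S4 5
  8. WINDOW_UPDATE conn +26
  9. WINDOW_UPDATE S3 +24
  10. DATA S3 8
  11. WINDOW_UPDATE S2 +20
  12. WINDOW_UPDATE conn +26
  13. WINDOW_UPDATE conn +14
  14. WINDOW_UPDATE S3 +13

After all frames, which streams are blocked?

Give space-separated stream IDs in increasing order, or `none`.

Op 1: conn=47 S1=23 S2=23 S3=23 S4=23 blocked=[]
Op 2: conn=36 S1=12 S2=23 S3=23 S4=23 blocked=[]
Op 3: conn=57 S1=12 S2=23 S3=23 S4=23 blocked=[]
Op 4: conn=57 S1=12 S2=45 S3=23 S4=23 blocked=[]
Op 5: conn=57 S1=12 S2=61 S3=23 S4=23 blocked=[]
Op 6: conn=37 S1=-8 S2=61 S3=23 S4=23 blocked=[1]
Op 7: conn=32 S1=-8 S2=61 S3=23 S4=18 blocked=[1]
Op 8: conn=58 S1=-8 S2=61 S3=23 S4=18 blocked=[1]
Op 9: conn=58 S1=-8 S2=61 S3=47 S4=18 blocked=[1]
Op 10: conn=50 S1=-8 S2=61 S3=39 S4=18 blocked=[1]
Op 11: conn=50 S1=-8 S2=81 S3=39 S4=18 blocked=[1]
Op 12: conn=76 S1=-8 S2=81 S3=39 S4=18 blocked=[1]
Op 13: conn=90 S1=-8 S2=81 S3=39 S4=18 blocked=[1]
Op 14: conn=90 S1=-8 S2=81 S3=52 S4=18 blocked=[1]

Answer: S1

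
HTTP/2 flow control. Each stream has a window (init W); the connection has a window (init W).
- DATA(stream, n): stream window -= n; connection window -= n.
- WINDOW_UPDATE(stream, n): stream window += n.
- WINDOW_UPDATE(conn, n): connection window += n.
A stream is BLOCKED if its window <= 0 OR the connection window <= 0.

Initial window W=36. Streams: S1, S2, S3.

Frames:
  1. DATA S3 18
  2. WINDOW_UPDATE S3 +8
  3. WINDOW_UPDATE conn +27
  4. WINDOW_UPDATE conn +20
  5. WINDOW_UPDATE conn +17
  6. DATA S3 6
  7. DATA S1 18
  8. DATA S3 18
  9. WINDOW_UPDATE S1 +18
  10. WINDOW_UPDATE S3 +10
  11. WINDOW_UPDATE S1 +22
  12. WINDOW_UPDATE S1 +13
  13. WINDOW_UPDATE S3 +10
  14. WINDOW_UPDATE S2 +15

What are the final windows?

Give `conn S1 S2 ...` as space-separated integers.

Op 1: conn=18 S1=36 S2=36 S3=18 blocked=[]
Op 2: conn=18 S1=36 S2=36 S3=26 blocked=[]
Op 3: conn=45 S1=36 S2=36 S3=26 blocked=[]
Op 4: conn=65 S1=36 S2=36 S3=26 blocked=[]
Op 5: conn=82 S1=36 S2=36 S3=26 blocked=[]
Op 6: conn=76 S1=36 S2=36 S3=20 blocked=[]
Op 7: conn=58 S1=18 S2=36 S3=20 blocked=[]
Op 8: conn=40 S1=18 S2=36 S3=2 blocked=[]
Op 9: conn=40 S1=36 S2=36 S3=2 blocked=[]
Op 10: conn=40 S1=36 S2=36 S3=12 blocked=[]
Op 11: conn=40 S1=58 S2=36 S3=12 blocked=[]
Op 12: conn=40 S1=71 S2=36 S3=12 blocked=[]
Op 13: conn=40 S1=71 S2=36 S3=22 blocked=[]
Op 14: conn=40 S1=71 S2=51 S3=22 blocked=[]

Answer: 40 71 51 22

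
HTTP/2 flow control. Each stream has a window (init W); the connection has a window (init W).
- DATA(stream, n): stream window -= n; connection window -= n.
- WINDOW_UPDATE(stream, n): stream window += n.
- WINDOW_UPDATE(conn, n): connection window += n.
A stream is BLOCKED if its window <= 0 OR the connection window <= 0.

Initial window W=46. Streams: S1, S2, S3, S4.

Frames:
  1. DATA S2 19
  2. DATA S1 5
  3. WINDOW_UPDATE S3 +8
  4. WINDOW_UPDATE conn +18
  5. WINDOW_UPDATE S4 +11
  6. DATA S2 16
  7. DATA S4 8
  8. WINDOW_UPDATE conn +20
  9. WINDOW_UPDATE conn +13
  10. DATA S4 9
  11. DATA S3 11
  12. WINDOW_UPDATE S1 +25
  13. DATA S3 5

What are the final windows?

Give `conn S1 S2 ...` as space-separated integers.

Answer: 24 66 11 38 40

Derivation:
Op 1: conn=27 S1=46 S2=27 S3=46 S4=46 blocked=[]
Op 2: conn=22 S1=41 S2=27 S3=46 S4=46 blocked=[]
Op 3: conn=22 S1=41 S2=27 S3=54 S4=46 blocked=[]
Op 4: conn=40 S1=41 S2=27 S3=54 S4=46 blocked=[]
Op 5: conn=40 S1=41 S2=27 S3=54 S4=57 blocked=[]
Op 6: conn=24 S1=41 S2=11 S3=54 S4=57 blocked=[]
Op 7: conn=16 S1=41 S2=11 S3=54 S4=49 blocked=[]
Op 8: conn=36 S1=41 S2=11 S3=54 S4=49 blocked=[]
Op 9: conn=49 S1=41 S2=11 S3=54 S4=49 blocked=[]
Op 10: conn=40 S1=41 S2=11 S3=54 S4=40 blocked=[]
Op 11: conn=29 S1=41 S2=11 S3=43 S4=40 blocked=[]
Op 12: conn=29 S1=66 S2=11 S3=43 S4=40 blocked=[]
Op 13: conn=24 S1=66 S2=11 S3=38 S4=40 blocked=[]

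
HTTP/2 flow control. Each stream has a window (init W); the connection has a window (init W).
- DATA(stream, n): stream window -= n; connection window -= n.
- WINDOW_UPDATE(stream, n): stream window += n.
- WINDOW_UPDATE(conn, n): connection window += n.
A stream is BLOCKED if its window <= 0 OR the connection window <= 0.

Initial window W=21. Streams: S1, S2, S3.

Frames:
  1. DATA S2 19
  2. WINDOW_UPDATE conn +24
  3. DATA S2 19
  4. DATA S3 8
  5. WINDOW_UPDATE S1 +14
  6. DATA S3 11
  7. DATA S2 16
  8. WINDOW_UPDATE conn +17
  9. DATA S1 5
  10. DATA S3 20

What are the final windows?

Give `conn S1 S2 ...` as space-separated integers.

Answer: -36 30 -33 -18

Derivation:
Op 1: conn=2 S1=21 S2=2 S3=21 blocked=[]
Op 2: conn=26 S1=21 S2=2 S3=21 blocked=[]
Op 3: conn=7 S1=21 S2=-17 S3=21 blocked=[2]
Op 4: conn=-1 S1=21 S2=-17 S3=13 blocked=[1, 2, 3]
Op 5: conn=-1 S1=35 S2=-17 S3=13 blocked=[1, 2, 3]
Op 6: conn=-12 S1=35 S2=-17 S3=2 blocked=[1, 2, 3]
Op 7: conn=-28 S1=35 S2=-33 S3=2 blocked=[1, 2, 3]
Op 8: conn=-11 S1=35 S2=-33 S3=2 blocked=[1, 2, 3]
Op 9: conn=-16 S1=30 S2=-33 S3=2 blocked=[1, 2, 3]
Op 10: conn=-36 S1=30 S2=-33 S3=-18 blocked=[1, 2, 3]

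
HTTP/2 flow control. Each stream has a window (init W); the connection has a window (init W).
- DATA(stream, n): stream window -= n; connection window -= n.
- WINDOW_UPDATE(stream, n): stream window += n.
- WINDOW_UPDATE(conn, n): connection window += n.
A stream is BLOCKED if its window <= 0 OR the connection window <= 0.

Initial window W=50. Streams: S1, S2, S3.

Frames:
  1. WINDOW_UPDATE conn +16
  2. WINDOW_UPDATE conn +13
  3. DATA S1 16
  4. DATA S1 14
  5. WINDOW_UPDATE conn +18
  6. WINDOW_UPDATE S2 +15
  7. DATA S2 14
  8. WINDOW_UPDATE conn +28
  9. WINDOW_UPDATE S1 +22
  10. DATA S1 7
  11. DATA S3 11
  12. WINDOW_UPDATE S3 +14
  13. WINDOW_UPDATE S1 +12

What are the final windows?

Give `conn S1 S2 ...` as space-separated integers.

Answer: 63 47 51 53

Derivation:
Op 1: conn=66 S1=50 S2=50 S3=50 blocked=[]
Op 2: conn=79 S1=50 S2=50 S3=50 blocked=[]
Op 3: conn=63 S1=34 S2=50 S3=50 blocked=[]
Op 4: conn=49 S1=20 S2=50 S3=50 blocked=[]
Op 5: conn=67 S1=20 S2=50 S3=50 blocked=[]
Op 6: conn=67 S1=20 S2=65 S3=50 blocked=[]
Op 7: conn=53 S1=20 S2=51 S3=50 blocked=[]
Op 8: conn=81 S1=20 S2=51 S3=50 blocked=[]
Op 9: conn=81 S1=42 S2=51 S3=50 blocked=[]
Op 10: conn=74 S1=35 S2=51 S3=50 blocked=[]
Op 11: conn=63 S1=35 S2=51 S3=39 blocked=[]
Op 12: conn=63 S1=35 S2=51 S3=53 blocked=[]
Op 13: conn=63 S1=47 S2=51 S3=53 blocked=[]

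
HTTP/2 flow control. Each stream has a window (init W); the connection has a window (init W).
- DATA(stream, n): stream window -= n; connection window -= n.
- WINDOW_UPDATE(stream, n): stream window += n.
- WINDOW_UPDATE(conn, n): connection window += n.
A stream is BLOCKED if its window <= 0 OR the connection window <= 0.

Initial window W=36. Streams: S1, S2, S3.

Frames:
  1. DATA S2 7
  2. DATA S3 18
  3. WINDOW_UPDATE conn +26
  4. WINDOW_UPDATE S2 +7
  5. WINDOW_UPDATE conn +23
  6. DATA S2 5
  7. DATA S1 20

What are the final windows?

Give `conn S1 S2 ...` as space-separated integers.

Op 1: conn=29 S1=36 S2=29 S3=36 blocked=[]
Op 2: conn=11 S1=36 S2=29 S3=18 blocked=[]
Op 3: conn=37 S1=36 S2=29 S3=18 blocked=[]
Op 4: conn=37 S1=36 S2=36 S3=18 blocked=[]
Op 5: conn=60 S1=36 S2=36 S3=18 blocked=[]
Op 6: conn=55 S1=36 S2=31 S3=18 blocked=[]
Op 7: conn=35 S1=16 S2=31 S3=18 blocked=[]

Answer: 35 16 31 18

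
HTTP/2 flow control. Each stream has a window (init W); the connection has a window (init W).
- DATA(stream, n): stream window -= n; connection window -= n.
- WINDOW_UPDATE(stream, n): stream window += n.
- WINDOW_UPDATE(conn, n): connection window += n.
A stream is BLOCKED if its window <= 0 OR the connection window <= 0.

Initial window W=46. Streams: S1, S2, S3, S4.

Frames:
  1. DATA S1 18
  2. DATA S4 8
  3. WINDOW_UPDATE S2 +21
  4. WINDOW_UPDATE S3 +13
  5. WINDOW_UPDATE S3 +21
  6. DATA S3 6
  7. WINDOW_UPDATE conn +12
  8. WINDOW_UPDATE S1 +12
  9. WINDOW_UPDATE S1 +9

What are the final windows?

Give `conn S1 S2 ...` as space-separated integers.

Op 1: conn=28 S1=28 S2=46 S3=46 S4=46 blocked=[]
Op 2: conn=20 S1=28 S2=46 S3=46 S4=38 blocked=[]
Op 3: conn=20 S1=28 S2=67 S3=46 S4=38 blocked=[]
Op 4: conn=20 S1=28 S2=67 S3=59 S4=38 blocked=[]
Op 5: conn=20 S1=28 S2=67 S3=80 S4=38 blocked=[]
Op 6: conn=14 S1=28 S2=67 S3=74 S4=38 blocked=[]
Op 7: conn=26 S1=28 S2=67 S3=74 S4=38 blocked=[]
Op 8: conn=26 S1=40 S2=67 S3=74 S4=38 blocked=[]
Op 9: conn=26 S1=49 S2=67 S3=74 S4=38 blocked=[]

Answer: 26 49 67 74 38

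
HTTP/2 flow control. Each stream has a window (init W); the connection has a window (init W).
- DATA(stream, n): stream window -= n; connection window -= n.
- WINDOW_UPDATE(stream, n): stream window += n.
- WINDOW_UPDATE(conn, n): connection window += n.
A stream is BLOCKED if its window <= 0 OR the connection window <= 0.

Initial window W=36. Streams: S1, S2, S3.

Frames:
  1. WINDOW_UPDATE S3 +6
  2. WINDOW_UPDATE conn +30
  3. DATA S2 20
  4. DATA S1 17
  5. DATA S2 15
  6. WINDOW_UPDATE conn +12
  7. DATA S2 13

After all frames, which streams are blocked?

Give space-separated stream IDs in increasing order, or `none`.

Op 1: conn=36 S1=36 S2=36 S3=42 blocked=[]
Op 2: conn=66 S1=36 S2=36 S3=42 blocked=[]
Op 3: conn=46 S1=36 S2=16 S3=42 blocked=[]
Op 4: conn=29 S1=19 S2=16 S3=42 blocked=[]
Op 5: conn=14 S1=19 S2=1 S3=42 blocked=[]
Op 6: conn=26 S1=19 S2=1 S3=42 blocked=[]
Op 7: conn=13 S1=19 S2=-12 S3=42 blocked=[2]

Answer: S2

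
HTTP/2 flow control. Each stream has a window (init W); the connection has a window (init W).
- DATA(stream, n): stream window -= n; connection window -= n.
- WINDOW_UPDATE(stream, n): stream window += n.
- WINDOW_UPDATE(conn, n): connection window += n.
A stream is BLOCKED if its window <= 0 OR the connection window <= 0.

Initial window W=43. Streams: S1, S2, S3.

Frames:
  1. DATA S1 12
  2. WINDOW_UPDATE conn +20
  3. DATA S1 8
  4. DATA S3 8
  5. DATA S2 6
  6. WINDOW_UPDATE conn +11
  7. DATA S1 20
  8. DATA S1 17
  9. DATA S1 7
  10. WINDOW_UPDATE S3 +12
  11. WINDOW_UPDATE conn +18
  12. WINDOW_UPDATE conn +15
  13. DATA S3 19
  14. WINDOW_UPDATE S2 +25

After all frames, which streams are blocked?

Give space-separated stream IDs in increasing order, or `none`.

Answer: S1

Derivation:
Op 1: conn=31 S1=31 S2=43 S3=43 blocked=[]
Op 2: conn=51 S1=31 S2=43 S3=43 blocked=[]
Op 3: conn=43 S1=23 S2=43 S3=43 blocked=[]
Op 4: conn=35 S1=23 S2=43 S3=35 blocked=[]
Op 5: conn=29 S1=23 S2=37 S3=35 blocked=[]
Op 6: conn=40 S1=23 S2=37 S3=35 blocked=[]
Op 7: conn=20 S1=3 S2=37 S3=35 blocked=[]
Op 8: conn=3 S1=-14 S2=37 S3=35 blocked=[1]
Op 9: conn=-4 S1=-21 S2=37 S3=35 blocked=[1, 2, 3]
Op 10: conn=-4 S1=-21 S2=37 S3=47 blocked=[1, 2, 3]
Op 11: conn=14 S1=-21 S2=37 S3=47 blocked=[1]
Op 12: conn=29 S1=-21 S2=37 S3=47 blocked=[1]
Op 13: conn=10 S1=-21 S2=37 S3=28 blocked=[1]
Op 14: conn=10 S1=-21 S2=62 S3=28 blocked=[1]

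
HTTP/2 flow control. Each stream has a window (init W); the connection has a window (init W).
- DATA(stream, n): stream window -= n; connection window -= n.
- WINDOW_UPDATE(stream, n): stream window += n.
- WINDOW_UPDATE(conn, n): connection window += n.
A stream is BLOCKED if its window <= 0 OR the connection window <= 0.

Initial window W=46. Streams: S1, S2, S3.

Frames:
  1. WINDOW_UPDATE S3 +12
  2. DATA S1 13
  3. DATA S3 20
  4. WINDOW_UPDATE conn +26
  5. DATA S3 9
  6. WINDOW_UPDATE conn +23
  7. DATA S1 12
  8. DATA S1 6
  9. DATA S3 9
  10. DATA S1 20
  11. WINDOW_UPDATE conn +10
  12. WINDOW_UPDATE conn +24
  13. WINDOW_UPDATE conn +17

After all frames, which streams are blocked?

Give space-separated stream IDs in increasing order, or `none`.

Op 1: conn=46 S1=46 S2=46 S3=58 blocked=[]
Op 2: conn=33 S1=33 S2=46 S3=58 blocked=[]
Op 3: conn=13 S1=33 S2=46 S3=38 blocked=[]
Op 4: conn=39 S1=33 S2=46 S3=38 blocked=[]
Op 5: conn=30 S1=33 S2=46 S3=29 blocked=[]
Op 6: conn=53 S1=33 S2=46 S3=29 blocked=[]
Op 7: conn=41 S1=21 S2=46 S3=29 blocked=[]
Op 8: conn=35 S1=15 S2=46 S3=29 blocked=[]
Op 9: conn=26 S1=15 S2=46 S3=20 blocked=[]
Op 10: conn=6 S1=-5 S2=46 S3=20 blocked=[1]
Op 11: conn=16 S1=-5 S2=46 S3=20 blocked=[1]
Op 12: conn=40 S1=-5 S2=46 S3=20 blocked=[1]
Op 13: conn=57 S1=-5 S2=46 S3=20 blocked=[1]

Answer: S1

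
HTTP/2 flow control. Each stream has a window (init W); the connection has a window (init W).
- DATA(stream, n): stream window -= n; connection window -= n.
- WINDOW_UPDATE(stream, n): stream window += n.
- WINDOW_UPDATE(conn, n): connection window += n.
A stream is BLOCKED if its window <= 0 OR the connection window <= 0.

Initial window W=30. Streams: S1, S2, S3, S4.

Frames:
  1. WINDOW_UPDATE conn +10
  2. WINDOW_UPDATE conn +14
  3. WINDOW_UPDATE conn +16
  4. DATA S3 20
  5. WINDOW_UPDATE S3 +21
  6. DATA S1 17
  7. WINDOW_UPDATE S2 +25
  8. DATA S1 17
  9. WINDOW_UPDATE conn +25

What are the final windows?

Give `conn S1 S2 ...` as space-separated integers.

Op 1: conn=40 S1=30 S2=30 S3=30 S4=30 blocked=[]
Op 2: conn=54 S1=30 S2=30 S3=30 S4=30 blocked=[]
Op 3: conn=70 S1=30 S2=30 S3=30 S4=30 blocked=[]
Op 4: conn=50 S1=30 S2=30 S3=10 S4=30 blocked=[]
Op 5: conn=50 S1=30 S2=30 S3=31 S4=30 blocked=[]
Op 6: conn=33 S1=13 S2=30 S3=31 S4=30 blocked=[]
Op 7: conn=33 S1=13 S2=55 S3=31 S4=30 blocked=[]
Op 8: conn=16 S1=-4 S2=55 S3=31 S4=30 blocked=[1]
Op 9: conn=41 S1=-4 S2=55 S3=31 S4=30 blocked=[1]

Answer: 41 -4 55 31 30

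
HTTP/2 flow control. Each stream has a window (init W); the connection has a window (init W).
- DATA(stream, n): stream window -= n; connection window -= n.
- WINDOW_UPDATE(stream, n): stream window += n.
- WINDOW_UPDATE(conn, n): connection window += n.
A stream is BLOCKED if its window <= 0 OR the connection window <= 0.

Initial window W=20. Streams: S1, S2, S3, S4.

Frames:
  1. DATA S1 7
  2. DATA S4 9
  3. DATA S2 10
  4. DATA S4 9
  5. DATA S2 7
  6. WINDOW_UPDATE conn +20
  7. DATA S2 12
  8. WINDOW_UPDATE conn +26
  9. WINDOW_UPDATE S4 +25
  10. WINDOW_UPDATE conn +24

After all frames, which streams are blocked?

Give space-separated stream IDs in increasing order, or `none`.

Answer: S2

Derivation:
Op 1: conn=13 S1=13 S2=20 S3=20 S4=20 blocked=[]
Op 2: conn=4 S1=13 S2=20 S3=20 S4=11 blocked=[]
Op 3: conn=-6 S1=13 S2=10 S3=20 S4=11 blocked=[1, 2, 3, 4]
Op 4: conn=-15 S1=13 S2=10 S3=20 S4=2 blocked=[1, 2, 3, 4]
Op 5: conn=-22 S1=13 S2=3 S3=20 S4=2 blocked=[1, 2, 3, 4]
Op 6: conn=-2 S1=13 S2=3 S3=20 S4=2 blocked=[1, 2, 3, 4]
Op 7: conn=-14 S1=13 S2=-9 S3=20 S4=2 blocked=[1, 2, 3, 4]
Op 8: conn=12 S1=13 S2=-9 S3=20 S4=2 blocked=[2]
Op 9: conn=12 S1=13 S2=-9 S3=20 S4=27 blocked=[2]
Op 10: conn=36 S1=13 S2=-9 S3=20 S4=27 blocked=[2]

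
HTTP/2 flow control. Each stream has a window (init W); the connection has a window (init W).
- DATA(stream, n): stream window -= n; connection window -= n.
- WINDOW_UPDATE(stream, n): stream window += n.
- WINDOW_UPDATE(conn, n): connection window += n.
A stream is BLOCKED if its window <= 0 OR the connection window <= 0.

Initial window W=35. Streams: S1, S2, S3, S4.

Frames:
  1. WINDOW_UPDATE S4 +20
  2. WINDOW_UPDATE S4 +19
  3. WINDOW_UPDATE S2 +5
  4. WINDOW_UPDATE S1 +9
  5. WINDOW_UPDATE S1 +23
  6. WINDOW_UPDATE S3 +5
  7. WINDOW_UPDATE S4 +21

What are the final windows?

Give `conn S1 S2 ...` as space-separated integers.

Answer: 35 67 40 40 95

Derivation:
Op 1: conn=35 S1=35 S2=35 S3=35 S4=55 blocked=[]
Op 2: conn=35 S1=35 S2=35 S3=35 S4=74 blocked=[]
Op 3: conn=35 S1=35 S2=40 S3=35 S4=74 blocked=[]
Op 4: conn=35 S1=44 S2=40 S3=35 S4=74 blocked=[]
Op 5: conn=35 S1=67 S2=40 S3=35 S4=74 blocked=[]
Op 6: conn=35 S1=67 S2=40 S3=40 S4=74 blocked=[]
Op 7: conn=35 S1=67 S2=40 S3=40 S4=95 blocked=[]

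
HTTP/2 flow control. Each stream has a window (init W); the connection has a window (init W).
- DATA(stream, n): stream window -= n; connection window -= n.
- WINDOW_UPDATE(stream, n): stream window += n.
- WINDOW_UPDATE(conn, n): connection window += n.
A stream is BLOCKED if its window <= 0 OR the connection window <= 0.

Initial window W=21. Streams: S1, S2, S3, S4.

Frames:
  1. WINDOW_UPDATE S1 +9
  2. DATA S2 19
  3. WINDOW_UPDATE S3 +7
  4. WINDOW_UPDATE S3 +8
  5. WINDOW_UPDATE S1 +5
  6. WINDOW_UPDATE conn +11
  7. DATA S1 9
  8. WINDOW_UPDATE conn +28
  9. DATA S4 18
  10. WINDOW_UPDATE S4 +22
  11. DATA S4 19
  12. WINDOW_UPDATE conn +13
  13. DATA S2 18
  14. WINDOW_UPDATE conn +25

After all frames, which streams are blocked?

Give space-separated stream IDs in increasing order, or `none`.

Answer: S2

Derivation:
Op 1: conn=21 S1=30 S2=21 S3=21 S4=21 blocked=[]
Op 2: conn=2 S1=30 S2=2 S3=21 S4=21 blocked=[]
Op 3: conn=2 S1=30 S2=2 S3=28 S4=21 blocked=[]
Op 4: conn=2 S1=30 S2=2 S3=36 S4=21 blocked=[]
Op 5: conn=2 S1=35 S2=2 S3=36 S4=21 blocked=[]
Op 6: conn=13 S1=35 S2=2 S3=36 S4=21 blocked=[]
Op 7: conn=4 S1=26 S2=2 S3=36 S4=21 blocked=[]
Op 8: conn=32 S1=26 S2=2 S3=36 S4=21 blocked=[]
Op 9: conn=14 S1=26 S2=2 S3=36 S4=3 blocked=[]
Op 10: conn=14 S1=26 S2=2 S3=36 S4=25 blocked=[]
Op 11: conn=-5 S1=26 S2=2 S3=36 S4=6 blocked=[1, 2, 3, 4]
Op 12: conn=8 S1=26 S2=2 S3=36 S4=6 blocked=[]
Op 13: conn=-10 S1=26 S2=-16 S3=36 S4=6 blocked=[1, 2, 3, 4]
Op 14: conn=15 S1=26 S2=-16 S3=36 S4=6 blocked=[2]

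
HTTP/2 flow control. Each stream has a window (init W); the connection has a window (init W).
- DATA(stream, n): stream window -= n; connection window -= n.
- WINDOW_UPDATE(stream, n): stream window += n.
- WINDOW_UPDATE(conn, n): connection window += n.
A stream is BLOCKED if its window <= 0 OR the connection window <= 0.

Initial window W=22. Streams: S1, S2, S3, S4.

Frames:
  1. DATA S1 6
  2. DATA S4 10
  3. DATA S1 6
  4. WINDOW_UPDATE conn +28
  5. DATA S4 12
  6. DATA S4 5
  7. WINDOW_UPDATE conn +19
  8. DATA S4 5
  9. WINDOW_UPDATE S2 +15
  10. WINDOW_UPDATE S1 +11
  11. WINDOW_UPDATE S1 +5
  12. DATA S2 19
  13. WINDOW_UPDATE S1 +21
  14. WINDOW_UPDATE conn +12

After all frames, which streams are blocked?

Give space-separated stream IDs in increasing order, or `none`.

Op 1: conn=16 S1=16 S2=22 S3=22 S4=22 blocked=[]
Op 2: conn=6 S1=16 S2=22 S3=22 S4=12 blocked=[]
Op 3: conn=0 S1=10 S2=22 S3=22 S4=12 blocked=[1, 2, 3, 4]
Op 4: conn=28 S1=10 S2=22 S3=22 S4=12 blocked=[]
Op 5: conn=16 S1=10 S2=22 S3=22 S4=0 blocked=[4]
Op 6: conn=11 S1=10 S2=22 S3=22 S4=-5 blocked=[4]
Op 7: conn=30 S1=10 S2=22 S3=22 S4=-5 blocked=[4]
Op 8: conn=25 S1=10 S2=22 S3=22 S4=-10 blocked=[4]
Op 9: conn=25 S1=10 S2=37 S3=22 S4=-10 blocked=[4]
Op 10: conn=25 S1=21 S2=37 S3=22 S4=-10 blocked=[4]
Op 11: conn=25 S1=26 S2=37 S3=22 S4=-10 blocked=[4]
Op 12: conn=6 S1=26 S2=18 S3=22 S4=-10 blocked=[4]
Op 13: conn=6 S1=47 S2=18 S3=22 S4=-10 blocked=[4]
Op 14: conn=18 S1=47 S2=18 S3=22 S4=-10 blocked=[4]

Answer: S4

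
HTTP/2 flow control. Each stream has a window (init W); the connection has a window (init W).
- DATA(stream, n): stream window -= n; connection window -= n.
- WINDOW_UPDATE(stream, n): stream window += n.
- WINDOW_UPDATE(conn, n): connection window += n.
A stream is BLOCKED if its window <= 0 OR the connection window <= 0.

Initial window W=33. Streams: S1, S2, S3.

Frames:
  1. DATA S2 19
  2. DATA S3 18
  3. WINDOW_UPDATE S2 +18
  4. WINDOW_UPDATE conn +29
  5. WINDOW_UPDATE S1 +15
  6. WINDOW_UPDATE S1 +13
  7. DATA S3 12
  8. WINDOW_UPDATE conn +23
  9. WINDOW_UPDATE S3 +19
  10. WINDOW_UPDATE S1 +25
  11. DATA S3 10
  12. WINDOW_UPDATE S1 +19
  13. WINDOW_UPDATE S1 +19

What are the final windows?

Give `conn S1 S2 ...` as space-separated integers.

Op 1: conn=14 S1=33 S2=14 S3=33 blocked=[]
Op 2: conn=-4 S1=33 S2=14 S3=15 blocked=[1, 2, 3]
Op 3: conn=-4 S1=33 S2=32 S3=15 blocked=[1, 2, 3]
Op 4: conn=25 S1=33 S2=32 S3=15 blocked=[]
Op 5: conn=25 S1=48 S2=32 S3=15 blocked=[]
Op 6: conn=25 S1=61 S2=32 S3=15 blocked=[]
Op 7: conn=13 S1=61 S2=32 S3=3 blocked=[]
Op 8: conn=36 S1=61 S2=32 S3=3 blocked=[]
Op 9: conn=36 S1=61 S2=32 S3=22 blocked=[]
Op 10: conn=36 S1=86 S2=32 S3=22 blocked=[]
Op 11: conn=26 S1=86 S2=32 S3=12 blocked=[]
Op 12: conn=26 S1=105 S2=32 S3=12 blocked=[]
Op 13: conn=26 S1=124 S2=32 S3=12 blocked=[]

Answer: 26 124 32 12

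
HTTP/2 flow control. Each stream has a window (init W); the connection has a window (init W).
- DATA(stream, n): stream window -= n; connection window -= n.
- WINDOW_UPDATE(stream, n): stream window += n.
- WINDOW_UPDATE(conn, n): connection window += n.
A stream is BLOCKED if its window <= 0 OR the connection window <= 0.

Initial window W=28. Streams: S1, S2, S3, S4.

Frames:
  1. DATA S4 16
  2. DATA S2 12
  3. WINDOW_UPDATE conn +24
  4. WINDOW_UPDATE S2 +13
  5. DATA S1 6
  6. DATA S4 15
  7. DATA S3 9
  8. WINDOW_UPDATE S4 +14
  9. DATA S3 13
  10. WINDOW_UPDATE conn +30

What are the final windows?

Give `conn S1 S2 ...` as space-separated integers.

Answer: 11 22 29 6 11

Derivation:
Op 1: conn=12 S1=28 S2=28 S3=28 S4=12 blocked=[]
Op 2: conn=0 S1=28 S2=16 S3=28 S4=12 blocked=[1, 2, 3, 4]
Op 3: conn=24 S1=28 S2=16 S3=28 S4=12 blocked=[]
Op 4: conn=24 S1=28 S2=29 S3=28 S4=12 blocked=[]
Op 5: conn=18 S1=22 S2=29 S3=28 S4=12 blocked=[]
Op 6: conn=3 S1=22 S2=29 S3=28 S4=-3 blocked=[4]
Op 7: conn=-6 S1=22 S2=29 S3=19 S4=-3 blocked=[1, 2, 3, 4]
Op 8: conn=-6 S1=22 S2=29 S3=19 S4=11 blocked=[1, 2, 3, 4]
Op 9: conn=-19 S1=22 S2=29 S3=6 S4=11 blocked=[1, 2, 3, 4]
Op 10: conn=11 S1=22 S2=29 S3=6 S4=11 blocked=[]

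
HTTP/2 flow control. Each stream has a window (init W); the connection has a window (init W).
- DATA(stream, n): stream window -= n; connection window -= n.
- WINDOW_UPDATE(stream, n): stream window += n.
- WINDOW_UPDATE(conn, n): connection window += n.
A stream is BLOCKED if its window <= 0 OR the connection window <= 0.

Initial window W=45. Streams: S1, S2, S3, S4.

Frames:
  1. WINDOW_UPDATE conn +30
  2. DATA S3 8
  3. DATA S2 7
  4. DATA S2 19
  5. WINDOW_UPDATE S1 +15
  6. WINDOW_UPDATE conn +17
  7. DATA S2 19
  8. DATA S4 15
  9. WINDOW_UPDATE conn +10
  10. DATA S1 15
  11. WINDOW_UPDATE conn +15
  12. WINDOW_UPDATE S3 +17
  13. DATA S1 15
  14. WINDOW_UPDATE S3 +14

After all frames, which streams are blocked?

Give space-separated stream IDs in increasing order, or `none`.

Op 1: conn=75 S1=45 S2=45 S3=45 S4=45 blocked=[]
Op 2: conn=67 S1=45 S2=45 S3=37 S4=45 blocked=[]
Op 3: conn=60 S1=45 S2=38 S3=37 S4=45 blocked=[]
Op 4: conn=41 S1=45 S2=19 S3=37 S4=45 blocked=[]
Op 5: conn=41 S1=60 S2=19 S3=37 S4=45 blocked=[]
Op 6: conn=58 S1=60 S2=19 S3=37 S4=45 blocked=[]
Op 7: conn=39 S1=60 S2=0 S3=37 S4=45 blocked=[2]
Op 8: conn=24 S1=60 S2=0 S3=37 S4=30 blocked=[2]
Op 9: conn=34 S1=60 S2=0 S3=37 S4=30 blocked=[2]
Op 10: conn=19 S1=45 S2=0 S3=37 S4=30 blocked=[2]
Op 11: conn=34 S1=45 S2=0 S3=37 S4=30 blocked=[2]
Op 12: conn=34 S1=45 S2=0 S3=54 S4=30 blocked=[2]
Op 13: conn=19 S1=30 S2=0 S3=54 S4=30 blocked=[2]
Op 14: conn=19 S1=30 S2=0 S3=68 S4=30 blocked=[2]

Answer: S2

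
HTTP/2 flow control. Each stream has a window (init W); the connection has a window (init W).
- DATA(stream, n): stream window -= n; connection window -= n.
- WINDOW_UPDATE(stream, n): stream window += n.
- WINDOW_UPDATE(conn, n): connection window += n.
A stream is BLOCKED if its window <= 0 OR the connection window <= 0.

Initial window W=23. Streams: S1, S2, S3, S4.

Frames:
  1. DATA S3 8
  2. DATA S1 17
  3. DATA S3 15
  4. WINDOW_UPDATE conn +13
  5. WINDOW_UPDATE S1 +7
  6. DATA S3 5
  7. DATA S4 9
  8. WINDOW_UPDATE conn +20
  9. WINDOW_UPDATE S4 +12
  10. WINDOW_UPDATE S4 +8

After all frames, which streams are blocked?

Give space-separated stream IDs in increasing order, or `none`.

Answer: S3

Derivation:
Op 1: conn=15 S1=23 S2=23 S3=15 S4=23 blocked=[]
Op 2: conn=-2 S1=6 S2=23 S3=15 S4=23 blocked=[1, 2, 3, 4]
Op 3: conn=-17 S1=6 S2=23 S3=0 S4=23 blocked=[1, 2, 3, 4]
Op 4: conn=-4 S1=6 S2=23 S3=0 S4=23 blocked=[1, 2, 3, 4]
Op 5: conn=-4 S1=13 S2=23 S3=0 S4=23 blocked=[1, 2, 3, 4]
Op 6: conn=-9 S1=13 S2=23 S3=-5 S4=23 blocked=[1, 2, 3, 4]
Op 7: conn=-18 S1=13 S2=23 S3=-5 S4=14 blocked=[1, 2, 3, 4]
Op 8: conn=2 S1=13 S2=23 S3=-5 S4=14 blocked=[3]
Op 9: conn=2 S1=13 S2=23 S3=-5 S4=26 blocked=[3]
Op 10: conn=2 S1=13 S2=23 S3=-5 S4=34 blocked=[3]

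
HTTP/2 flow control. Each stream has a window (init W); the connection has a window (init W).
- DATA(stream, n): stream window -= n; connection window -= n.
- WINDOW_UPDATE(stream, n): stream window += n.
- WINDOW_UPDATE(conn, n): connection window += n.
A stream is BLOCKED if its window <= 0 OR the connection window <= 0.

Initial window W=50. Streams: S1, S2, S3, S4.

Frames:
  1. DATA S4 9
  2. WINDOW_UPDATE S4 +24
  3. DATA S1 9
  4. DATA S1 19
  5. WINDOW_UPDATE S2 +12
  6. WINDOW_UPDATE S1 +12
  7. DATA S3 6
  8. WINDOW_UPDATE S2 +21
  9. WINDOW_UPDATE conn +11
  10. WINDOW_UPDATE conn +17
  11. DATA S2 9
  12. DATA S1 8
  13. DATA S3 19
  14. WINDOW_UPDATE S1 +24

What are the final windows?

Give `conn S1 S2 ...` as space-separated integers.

Op 1: conn=41 S1=50 S2=50 S3=50 S4=41 blocked=[]
Op 2: conn=41 S1=50 S2=50 S3=50 S4=65 blocked=[]
Op 3: conn=32 S1=41 S2=50 S3=50 S4=65 blocked=[]
Op 4: conn=13 S1=22 S2=50 S3=50 S4=65 blocked=[]
Op 5: conn=13 S1=22 S2=62 S3=50 S4=65 blocked=[]
Op 6: conn=13 S1=34 S2=62 S3=50 S4=65 blocked=[]
Op 7: conn=7 S1=34 S2=62 S3=44 S4=65 blocked=[]
Op 8: conn=7 S1=34 S2=83 S3=44 S4=65 blocked=[]
Op 9: conn=18 S1=34 S2=83 S3=44 S4=65 blocked=[]
Op 10: conn=35 S1=34 S2=83 S3=44 S4=65 blocked=[]
Op 11: conn=26 S1=34 S2=74 S3=44 S4=65 blocked=[]
Op 12: conn=18 S1=26 S2=74 S3=44 S4=65 blocked=[]
Op 13: conn=-1 S1=26 S2=74 S3=25 S4=65 blocked=[1, 2, 3, 4]
Op 14: conn=-1 S1=50 S2=74 S3=25 S4=65 blocked=[1, 2, 3, 4]

Answer: -1 50 74 25 65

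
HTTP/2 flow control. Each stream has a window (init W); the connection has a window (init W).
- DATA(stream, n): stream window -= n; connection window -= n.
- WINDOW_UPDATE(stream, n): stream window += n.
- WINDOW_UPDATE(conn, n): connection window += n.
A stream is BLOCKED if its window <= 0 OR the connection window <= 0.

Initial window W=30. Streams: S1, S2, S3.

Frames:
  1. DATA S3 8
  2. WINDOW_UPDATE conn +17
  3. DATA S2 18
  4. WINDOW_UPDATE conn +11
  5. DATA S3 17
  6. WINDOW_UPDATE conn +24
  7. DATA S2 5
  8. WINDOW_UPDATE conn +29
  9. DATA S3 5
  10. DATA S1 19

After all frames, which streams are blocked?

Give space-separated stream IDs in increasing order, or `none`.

Op 1: conn=22 S1=30 S2=30 S3=22 blocked=[]
Op 2: conn=39 S1=30 S2=30 S3=22 blocked=[]
Op 3: conn=21 S1=30 S2=12 S3=22 blocked=[]
Op 4: conn=32 S1=30 S2=12 S3=22 blocked=[]
Op 5: conn=15 S1=30 S2=12 S3=5 blocked=[]
Op 6: conn=39 S1=30 S2=12 S3=5 blocked=[]
Op 7: conn=34 S1=30 S2=7 S3=5 blocked=[]
Op 8: conn=63 S1=30 S2=7 S3=5 blocked=[]
Op 9: conn=58 S1=30 S2=7 S3=0 blocked=[3]
Op 10: conn=39 S1=11 S2=7 S3=0 blocked=[3]

Answer: S3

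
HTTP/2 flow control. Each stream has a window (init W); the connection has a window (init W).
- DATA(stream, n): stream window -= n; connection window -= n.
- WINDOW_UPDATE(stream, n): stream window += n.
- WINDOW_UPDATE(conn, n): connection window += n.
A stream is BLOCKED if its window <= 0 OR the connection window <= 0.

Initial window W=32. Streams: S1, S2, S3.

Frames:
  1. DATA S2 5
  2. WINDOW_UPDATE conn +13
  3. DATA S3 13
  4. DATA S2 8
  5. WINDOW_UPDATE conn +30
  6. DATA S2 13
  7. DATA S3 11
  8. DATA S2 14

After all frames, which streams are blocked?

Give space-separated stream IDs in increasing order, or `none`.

Op 1: conn=27 S1=32 S2=27 S3=32 blocked=[]
Op 2: conn=40 S1=32 S2=27 S3=32 blocked=[]
Op 3: conn=27 S1=32 S2=27 S3=19 blocked=[]
Op 4: conn=19 S1=32 S2=19 S3=19 blocked=[]
Op 5: conn=49 S1=32 S2=19 S3=19 blocked=[]
Op 6: conn=36 S1=32 S2=6 S3=19 blocked=[]
Op 7: conn=25 S1=32 S2=6 S3=8 blocked=[]
Op 8: conn=11 S1=32 S2=-8 S3=8 blocked=[2]

Answer: S2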